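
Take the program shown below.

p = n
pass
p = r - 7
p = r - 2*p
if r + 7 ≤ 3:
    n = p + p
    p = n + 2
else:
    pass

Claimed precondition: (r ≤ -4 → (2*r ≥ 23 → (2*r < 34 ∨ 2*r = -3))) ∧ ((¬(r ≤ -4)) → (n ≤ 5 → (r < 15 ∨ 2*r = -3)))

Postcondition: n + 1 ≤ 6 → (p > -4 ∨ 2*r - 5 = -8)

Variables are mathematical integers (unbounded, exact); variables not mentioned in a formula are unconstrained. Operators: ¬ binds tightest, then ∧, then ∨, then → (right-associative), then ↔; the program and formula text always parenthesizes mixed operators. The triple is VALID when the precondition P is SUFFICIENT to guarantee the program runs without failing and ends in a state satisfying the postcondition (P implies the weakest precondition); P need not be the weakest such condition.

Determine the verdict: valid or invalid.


Working backward. After the program, the postcondition n + 1 ≤ 6 → (p > -4 ∨ 2*r - 5 = -8) must hold; in canonical form it is n ≤ 5 → (p > -4 ∨ 2*r = -3).
Then branch requires 2*p ≤ 5 → (2*p > -6 ∨ 2*r = -3); else branch requires n ≤ 5 → (p > -4 ∨ 2*r = -3).
Before the if: (r ≤ -4 → (2*p ≤ 5 → (2*p > -6 ∨ 2*r = -3))) ∧ ((¬(r ≤ -4)) → (n ≤ 5 → (p > -4 ∨ 2*r = -3)))
Before p := r - 2*p: (r ≤ -4 → (2*r ≤ 4*p + 5 → (2*r > 4*p - 6 ∨ 2*r = -3))) ∧ ((¬(r ≤ -4)) → (n ≤ 5 → (r > 2*p - 4 ∨ 2*r = -3)))
Before p := r - 7: (r ≤ -4 → (2*r ≥ 23 → (2*r < 34 ∨ 2*r = -3))) ∧ ((¬(r ≤ -4)) → (n ≤ 5 → (r < 18 ∨ 2*r = -3)))
Before skip: (r ≤ -4 → (2*r ≥ 23 → (2*r < 34 ∨ 2*r = -3))) ∧ ((¬(r ≤ -4)) → (n ≤ 5 → (r < 18 ∨ 2*r = -3)))
Before p := n: (r ≤ -4 → (2*r ≥ 23 → (2*r < 34 ∨ 2*r = -3))) ∧ ((¬(r ≤ -4)) → (n ≤ 5 → (r < 18 ∨ 2*r = -3)))
The weakest precondition is (r ≤ -4 → (2*r ≥ 23 → (2*r < 34 ∨ 2*r = -3))) ∧ ((¬(r ≤ -4)) → (n ≤ 5 → (r < 18 ∨ 2*r = -3))).
Check whether (r ≤ -4 → (2*r ≥ 23 → (2*r < 34 ∨ 2*r = -3))) ∧ ((¬(r ≤ -4)) → (n ≤ 5 → (r < 15 ∨ 2*r = -3))) implies it.
Every state satisfying the precondition satisfies the weakest precondition: the implication holds.
Answer: valid


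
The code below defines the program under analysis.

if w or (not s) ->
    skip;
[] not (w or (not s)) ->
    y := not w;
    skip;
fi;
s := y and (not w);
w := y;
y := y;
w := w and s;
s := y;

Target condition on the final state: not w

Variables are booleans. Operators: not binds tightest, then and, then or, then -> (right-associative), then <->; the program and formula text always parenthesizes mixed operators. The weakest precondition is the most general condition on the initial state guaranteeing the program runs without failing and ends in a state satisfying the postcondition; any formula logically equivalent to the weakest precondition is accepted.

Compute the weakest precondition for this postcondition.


Working backward. After the program, not w must hold.
Before s := y: not w
Before w := w and s: not (w and s)
Before y := y: not (w and s)
Before w := y: not (y and s)
Before s := y and (not w): not (y and (not w))
Then branch requires not (y and (not w)); else branch requires w.
Before the if: ((w or (not s)) -> (not (y and (not w)))) and ((not (w or (not s))) -> w)
Answer: WP = ((w or (not s)) -> (not (y and (not w)))) and ((not (w or (not s))) -> w)


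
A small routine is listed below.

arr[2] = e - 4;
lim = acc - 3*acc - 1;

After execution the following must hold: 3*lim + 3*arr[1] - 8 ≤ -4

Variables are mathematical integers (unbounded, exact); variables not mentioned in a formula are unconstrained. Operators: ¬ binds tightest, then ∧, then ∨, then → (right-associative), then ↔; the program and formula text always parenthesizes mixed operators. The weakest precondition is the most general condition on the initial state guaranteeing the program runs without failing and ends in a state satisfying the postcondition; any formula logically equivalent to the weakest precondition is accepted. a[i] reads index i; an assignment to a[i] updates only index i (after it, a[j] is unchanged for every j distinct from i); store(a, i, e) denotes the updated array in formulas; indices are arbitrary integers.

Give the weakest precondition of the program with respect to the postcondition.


Working backward. After the program, the postcondition 3*lim + 3*arr[1] - 8 ≤ -4 must hold; in canonical form it is 3*arr[1] + 3*lim ≤ 4.
Before lim := acc - 3*acc - 1: 3*arr[1] ≤ 6*acc + 7
Before arr[2] := e - 4: 3*arr[1] ≤ 6*acc + 7
Answer: WP = 3*arr[1] ≤ 6*acc + 7


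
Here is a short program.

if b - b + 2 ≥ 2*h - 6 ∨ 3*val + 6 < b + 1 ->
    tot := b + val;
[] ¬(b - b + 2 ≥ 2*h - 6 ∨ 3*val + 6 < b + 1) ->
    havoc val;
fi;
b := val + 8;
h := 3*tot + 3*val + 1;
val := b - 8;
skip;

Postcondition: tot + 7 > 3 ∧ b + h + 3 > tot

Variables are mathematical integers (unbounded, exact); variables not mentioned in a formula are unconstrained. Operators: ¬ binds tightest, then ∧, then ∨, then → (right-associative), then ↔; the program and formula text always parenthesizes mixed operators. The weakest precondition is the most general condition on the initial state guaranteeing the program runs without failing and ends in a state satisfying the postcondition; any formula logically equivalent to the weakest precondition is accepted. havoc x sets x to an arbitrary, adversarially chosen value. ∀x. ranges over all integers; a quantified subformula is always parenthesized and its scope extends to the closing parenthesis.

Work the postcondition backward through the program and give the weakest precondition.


Working backward. After the program, the postcondition tot + 7 > 3 ∧ b + h + 3 > tot must hold; in canonical form it is tot > -4 ∧ b + h > tot - 3.
Before skip: tot > -4 ∧ b + h > tot - 3
Before val := b - 8: tot > -4 ∧ b + h > tot - 3
Before h := 3*tot + 3*val + 1: tot > -4 ∧ b + 2*tot + 3*val > -4
Before b := val + 8: tot > -4 ∧ 2*tot + 4*val > -12
Then branch requires b + val > -4 ∧ 2*b + 6*val > -12; else branch requires ∀val_1. (tot > -4 ∧ 2*tot + 4*val_1 > -12).
Before the if: ((2*h ≤ 8 ∨ 3*val < b - 5) → (b + val > -4 ∧ 2*b + 6*val > -12)) ∧ ((¬(2*h ≤ 8 ∨ 3*val < b - 5)) → (∀val_1. (tot > -4 ∧ 2*tot + 4*val_1 > -12)))
Answer: WP = ((2*h ≤ 8 ∨ 3*val < b - 5) → (b + val > -4 ∧ 2*b + 6*val > -12)) ∧ ((¬(2*h ≤ 8 ∨ 3*val < b - 5)) → (∀val_1. (tot > -4 ∧ 2*tot + 4*val_1 > -12)))


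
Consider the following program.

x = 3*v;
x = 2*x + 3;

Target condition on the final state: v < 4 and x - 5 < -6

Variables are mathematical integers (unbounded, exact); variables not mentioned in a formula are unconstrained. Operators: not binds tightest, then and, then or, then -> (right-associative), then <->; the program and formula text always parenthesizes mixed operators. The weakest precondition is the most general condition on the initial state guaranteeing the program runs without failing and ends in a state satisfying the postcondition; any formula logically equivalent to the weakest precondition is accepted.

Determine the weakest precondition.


Working backward. After the program, the postcondition v < 4 and x - 5 < -6 must hold; in canonical form it is v < 4 and x < -1.
Before x := 2*x + 3: v < 4 and 2*x < -4
Before x := 3*v: v < 4 and 6*v < -4
Answer: WP = v < 4 and 6*v < -4


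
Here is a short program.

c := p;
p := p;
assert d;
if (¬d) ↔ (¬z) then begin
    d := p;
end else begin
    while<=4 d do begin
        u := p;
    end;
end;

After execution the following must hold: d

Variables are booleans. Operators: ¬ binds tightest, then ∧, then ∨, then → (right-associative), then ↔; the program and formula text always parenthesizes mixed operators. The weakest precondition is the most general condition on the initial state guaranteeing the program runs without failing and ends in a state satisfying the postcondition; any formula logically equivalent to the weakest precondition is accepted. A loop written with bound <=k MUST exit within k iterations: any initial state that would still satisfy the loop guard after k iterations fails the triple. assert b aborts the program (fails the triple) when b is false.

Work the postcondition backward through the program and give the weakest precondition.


Working backward. After the program, d must hold.
Then branch requires p; else branch requires (d → ((d → ((d → ((¬d) ∧ ((¬d) → d))) ∧ ((¬d) → d))) ∧ ((¬d) → d))) ∧ ((¬d) → d).
Before the if: (((¬d) ↔ (¬z)) → p) ∧ ((¬((¬d) ↔ (¬z))) → ((d → ((d → ((d → ((¬d) ∧ ((¬d) → d))) ∧ ((¬d) → d))) ∧ ((¬d) → d))) ∧ ((¬d) → d)))
Before assert d: d ∧ (((¬d) ↔ (¬z)) → p) ∧ ((¬((¬d) ↔ (¬z))) → ((d → ((d → ((d → ((¬d) ∧ ((¬d) → d))) ∧ ((¬d) → d))) ∧ ((¬d) → d))) ∧ ((¬d) → d)))
Before p := p: d ∧ (((¬d) ↔ (¬z)) → p) ∧ ((¬((¬d) ↔ (¬z))) → ((d → ((d → ((d → ((¬d) ∧ ((¬d) → d))) ∧ ((¬d) → d))) ∧ ((¬d) → d))) ∧ ((¬d) → d)))
Before c := p: d ∧ (((¬d) ↔ (¬z)) → p) ∧ ((¬((¬d) ↔ (¬z))) → ((d → ((d → ((d → ((¬d) ∧ ((¬d) → d))) ∧ ((¬d) → d))) ∧ ((¬d) → d))) ∧ ((¬d) → d)))
Answer: WP = d ∧ (((¬d) ↔ (¬z)) → p) ∧ ((¬((¬d) ↔ (¬z))) → ((d → ((d → ((d → ((¬d) ∧ ((¬d) → d))) ∧ ((¬d) → d))) ∧ ((¬d) → d))) ∧ ((¬d) → d)))


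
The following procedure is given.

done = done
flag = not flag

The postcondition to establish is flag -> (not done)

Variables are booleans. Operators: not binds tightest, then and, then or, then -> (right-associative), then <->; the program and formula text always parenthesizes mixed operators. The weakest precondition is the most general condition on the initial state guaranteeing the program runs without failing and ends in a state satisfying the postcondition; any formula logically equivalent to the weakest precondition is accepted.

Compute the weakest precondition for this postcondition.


Working backward. After the program, flag -> (not done) must hold.
Before flag := not flag: (not flag) -> (not done)
Before done := done: (not flag) -> (not done)
Answer: WP = (not flag) -> (not done)


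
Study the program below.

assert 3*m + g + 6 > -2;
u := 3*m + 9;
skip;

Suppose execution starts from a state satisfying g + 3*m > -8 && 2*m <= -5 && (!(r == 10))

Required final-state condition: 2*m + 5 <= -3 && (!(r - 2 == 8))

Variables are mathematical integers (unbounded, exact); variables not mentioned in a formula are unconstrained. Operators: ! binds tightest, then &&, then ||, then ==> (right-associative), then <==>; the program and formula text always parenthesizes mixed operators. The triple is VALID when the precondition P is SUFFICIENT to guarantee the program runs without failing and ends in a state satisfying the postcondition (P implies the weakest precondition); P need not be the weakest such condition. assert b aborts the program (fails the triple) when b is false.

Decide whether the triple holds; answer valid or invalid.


Working backward. After the program, the postcondition 2*m + 5 <= -3 && (!(r - 2 == 8)) must hold; in canonical form it is 2*m <= -8 && (!(r == 10)).
Before skip: 2*m <= -8 && (!(r == 10))
Before u := 3*m + 9: 2*m <= -8 && (!(r == 10))
Before assert 3*m + g + 6 > -2: g + 3*m > -8 && 2*m <= -8 && (!(r == 10))
The weakest precondition is g + 3*m > -8 && 2*m <= -8 && (!(r == 10)).
Check whether g + 3*m > -8 && 2*m <= -5 && (!(r == 10)) implies it.
Countermodel: at the initial state g = 2, m = -3, r = 11, the precondition holds but the weakest precondition fails.
Answer: invalid


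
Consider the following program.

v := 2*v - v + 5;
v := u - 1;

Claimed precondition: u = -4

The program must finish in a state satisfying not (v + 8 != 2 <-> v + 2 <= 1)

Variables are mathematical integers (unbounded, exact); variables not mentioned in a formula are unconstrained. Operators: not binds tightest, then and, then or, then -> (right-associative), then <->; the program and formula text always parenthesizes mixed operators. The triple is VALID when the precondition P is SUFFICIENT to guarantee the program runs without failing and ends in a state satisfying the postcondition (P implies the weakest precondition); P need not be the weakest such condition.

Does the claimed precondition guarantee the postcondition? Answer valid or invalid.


Working backward. After the program, the postcondition not (v + 8 != 2 <-> v + 2 <= 1) must hold; in canonical form it is not (v != -6 <-> v <= -1).
Before v := u - 1: not (u != -5 <-> u <= 0)
Before v := 2*v - v + 5: not (u != -5 <-> u <= 0)
The weakest precondition is not (u != -5 <-> u <= 0).
Check whether u = -4 implies it.
Countermodel: at the initial state u = -4, the precondition holds but the weakest precondition fails.
Answer: invalid


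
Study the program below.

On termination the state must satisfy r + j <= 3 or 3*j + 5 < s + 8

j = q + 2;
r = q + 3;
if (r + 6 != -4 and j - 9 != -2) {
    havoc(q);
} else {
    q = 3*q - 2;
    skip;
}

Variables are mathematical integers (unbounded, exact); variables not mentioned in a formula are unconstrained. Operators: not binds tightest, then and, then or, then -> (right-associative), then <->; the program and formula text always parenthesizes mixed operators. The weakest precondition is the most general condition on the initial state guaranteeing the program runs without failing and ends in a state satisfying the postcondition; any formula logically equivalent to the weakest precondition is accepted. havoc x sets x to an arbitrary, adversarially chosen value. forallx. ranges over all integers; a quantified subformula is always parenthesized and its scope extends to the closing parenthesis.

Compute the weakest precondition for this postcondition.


Working backward. After the program, the postcondition r + j <= 3 or 3*j + 5 < s + 8 must hold; in canonical form it is j + r <= 3 or 3*j < s + 3.
Then branch requires j + r <= 3 or 3*j < s + 3; else branch requires j + r <= 3 or 3*j < s + 3.
Before the if: ((r != -10 and j != 7) -> (j + r <= 3 or 3*j < s + 3)) and ((not (r != -10 and j != 7)) -> (j + r <= 3 or 3*j < s + 3))
Before r := q + 3: ((q != -13 and j != 7) -> (j + q <= 0 or 3*j < s + 3)) and ((not (q != -13 and j != 7)) -> (j + q <= 0 or 3*j < s + 3))
Before j := q + 2: ((q != -13 and q != 5) -> (2*q <= -2 or 3*q < s - 3)) and ((not (q != -13 and q != 5)) -> (2*q <= -2 or 3*q < s - 3))
Answer: WP = ((q != -13 and q != 5) -> (2*q <= -2 or 3*q < s - 3)) and ((not (q != -13 and q != 5)) -> (2*q <= -2 or 3*q < s - 3))


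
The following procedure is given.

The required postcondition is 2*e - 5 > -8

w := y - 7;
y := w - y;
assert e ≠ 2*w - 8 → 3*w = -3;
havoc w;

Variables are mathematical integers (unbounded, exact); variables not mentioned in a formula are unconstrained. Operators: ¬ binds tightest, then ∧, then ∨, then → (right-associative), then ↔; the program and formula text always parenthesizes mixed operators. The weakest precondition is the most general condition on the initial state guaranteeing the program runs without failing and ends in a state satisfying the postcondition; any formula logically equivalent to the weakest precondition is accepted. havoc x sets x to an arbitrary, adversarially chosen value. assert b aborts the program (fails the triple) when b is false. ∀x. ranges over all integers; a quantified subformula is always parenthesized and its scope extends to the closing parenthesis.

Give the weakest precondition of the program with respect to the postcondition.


Working backward. After the program, the postcondition 2*e - 5 > -8 must hold; in canonical form it is 2*e > -3.
Before havoc w: 2*e > -3
Before assert e ≠ 2*w - 8 → 3*w = -3: (e ≠ 2*w - 8 → 3*w = -3) ∧ 2*e > -3
Before y := w - y: (e ≠ 2*w - 8 → 3*w = -3) ∧ 2*e > -3
Before w := y - 7: (e ≠ 2*y - 22 → 3*y = 18) ∧ 2*e > -3
Answer: WP = (e ≠ 2*y - 22 → 3*y = 18) ∧ 2*e > -3


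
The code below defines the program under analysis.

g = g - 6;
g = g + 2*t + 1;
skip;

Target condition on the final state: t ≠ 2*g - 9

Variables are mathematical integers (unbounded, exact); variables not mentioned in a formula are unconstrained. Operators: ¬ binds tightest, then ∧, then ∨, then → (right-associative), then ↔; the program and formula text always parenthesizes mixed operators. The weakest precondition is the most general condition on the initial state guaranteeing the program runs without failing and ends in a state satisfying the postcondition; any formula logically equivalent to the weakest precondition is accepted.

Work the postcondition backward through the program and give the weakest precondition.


Working backward. After the program, t ≠ 2*g - 9 must hold.
Before skip: t ≠ 2*g - 9
Before g := g + 2*t + 1: 2*g + 3*t ≠ 7
Before g := g - 6: 2*g + 3*t ≠ 19
Answer: WP = 2*g + 3*t ≠ 19


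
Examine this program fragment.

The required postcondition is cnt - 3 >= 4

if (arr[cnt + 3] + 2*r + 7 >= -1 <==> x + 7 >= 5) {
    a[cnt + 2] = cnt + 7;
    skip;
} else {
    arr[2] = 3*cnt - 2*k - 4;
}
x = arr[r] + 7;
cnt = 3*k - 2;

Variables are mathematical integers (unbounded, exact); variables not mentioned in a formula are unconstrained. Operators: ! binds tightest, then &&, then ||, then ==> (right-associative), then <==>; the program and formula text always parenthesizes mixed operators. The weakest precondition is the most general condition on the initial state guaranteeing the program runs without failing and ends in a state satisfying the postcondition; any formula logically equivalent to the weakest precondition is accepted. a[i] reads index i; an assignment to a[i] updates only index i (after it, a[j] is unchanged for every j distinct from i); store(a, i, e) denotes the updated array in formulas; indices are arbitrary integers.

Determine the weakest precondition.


Working backward. After the program, the postcondition cnt - 3 >= 4 must hold; in canonical form it is cnt >= 7.
Before cnt := 3*k - 2: 3*k >= 9
Before x := arr[r] + 7: 3*k >= 9
Then branch requires 3*k >= 9; else branch requires 3*k >= 9.
Before the if: ((arr[cnt + 3] + 2*r >= -8 <==> x >= -2) ==> 3*k >= 9) && ((!(arr[cnt + 3] + 2*r >= -8 <==> x >= -2)) ==> 3*k >= 9)
Answer: WP = ((arr[cnt + 3] + 2*r >= -8 <==> x >= -2) ==> 3*k >= 9) && ((!(arr[cnt + 3] + 2*r >= -8 <==> x >= -2)) ==> 3*k >= 9)


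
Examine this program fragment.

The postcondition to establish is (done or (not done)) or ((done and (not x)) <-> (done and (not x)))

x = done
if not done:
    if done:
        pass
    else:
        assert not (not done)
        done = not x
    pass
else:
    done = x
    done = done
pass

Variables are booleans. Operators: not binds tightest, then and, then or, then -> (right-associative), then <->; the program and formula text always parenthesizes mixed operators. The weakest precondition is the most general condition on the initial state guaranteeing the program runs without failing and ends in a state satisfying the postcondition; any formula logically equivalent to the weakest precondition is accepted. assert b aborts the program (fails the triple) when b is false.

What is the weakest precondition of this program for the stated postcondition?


Working backward. After the program, the postcondition (done or (not done)) or ((done and (not x)) <-> (done and (not x))) must hold; in canonical form it is true.
Before skip: true
Then branch requires (not done) -> done; else branch requires true.
Before the if: (not done) -> ((not done) -> done)
Before x := done: (not done) -> ((not done) -> done)
Answer: WP = (not done) -> ((not done) -> done)


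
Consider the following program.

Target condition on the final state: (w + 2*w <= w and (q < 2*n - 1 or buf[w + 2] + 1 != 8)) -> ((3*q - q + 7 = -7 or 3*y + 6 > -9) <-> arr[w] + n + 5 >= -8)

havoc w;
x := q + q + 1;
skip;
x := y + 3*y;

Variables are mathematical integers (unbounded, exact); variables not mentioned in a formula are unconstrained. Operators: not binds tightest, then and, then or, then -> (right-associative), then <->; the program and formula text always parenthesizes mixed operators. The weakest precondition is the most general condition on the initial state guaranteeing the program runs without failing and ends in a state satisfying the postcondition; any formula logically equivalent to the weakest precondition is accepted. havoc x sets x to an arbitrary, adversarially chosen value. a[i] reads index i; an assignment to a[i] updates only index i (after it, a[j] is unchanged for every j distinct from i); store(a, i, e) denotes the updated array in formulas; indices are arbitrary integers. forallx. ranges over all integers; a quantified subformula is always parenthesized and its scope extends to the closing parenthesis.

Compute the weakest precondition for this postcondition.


Working backward. After the program, the postcondition (w + 2*w <= w and (q < 2*n - 1 or buf[w + 2] + 1 != 8)) -> ((3*q - q + 7 = -7 or 3*y + 6 > -9) <-> arr[w] + n + 5 >= -8) must hold; in canonical form it is (2*w <= 0 and (q < 2*n - 1 or buf[w + 2] != 7)) -> ((2*q = -14 or 3*y > -15) <-> arr[w] + n >= -13).
Before x := y + 3*y: (2*w <= 0 and (q < 2*n - 1 or buf[w + 2] != 7)) -> ((2*q = -14 or 3*y > -15) <-> arr[w] + n >= -13)
Before skip: (2*w <= 0 and (q < 2*n - 1 or buf[w + 2] != 7)) -> ((2*q = -14 or 3*y > -15) <-> arr[w] + n >= -13)
Before x := q + q + 1: (2*w <= 0 and (q < 2*n - 1 or buf[w + 2] != 7)) -> ((2*q = -14 or 3*y > -15) <-> arr[w] + n >= -13)
Before havoc w: forall w_1. ((2*w_1 <= 0 and (q < 2*n - 1 or buf[w_1 + 2] != 7)) -> ((2*q = -14 or 3*y > -15) <-> arr[w_1] + n >= -13))
Answer: WP = forall w_1. ((2*w_1 <= 0 and (q < 2*n - 1 or buf[w_1 + 2] != 7)) -> ((2*q = -14 or 3*y > -15) <-> arr[w_1] + n >= -13))


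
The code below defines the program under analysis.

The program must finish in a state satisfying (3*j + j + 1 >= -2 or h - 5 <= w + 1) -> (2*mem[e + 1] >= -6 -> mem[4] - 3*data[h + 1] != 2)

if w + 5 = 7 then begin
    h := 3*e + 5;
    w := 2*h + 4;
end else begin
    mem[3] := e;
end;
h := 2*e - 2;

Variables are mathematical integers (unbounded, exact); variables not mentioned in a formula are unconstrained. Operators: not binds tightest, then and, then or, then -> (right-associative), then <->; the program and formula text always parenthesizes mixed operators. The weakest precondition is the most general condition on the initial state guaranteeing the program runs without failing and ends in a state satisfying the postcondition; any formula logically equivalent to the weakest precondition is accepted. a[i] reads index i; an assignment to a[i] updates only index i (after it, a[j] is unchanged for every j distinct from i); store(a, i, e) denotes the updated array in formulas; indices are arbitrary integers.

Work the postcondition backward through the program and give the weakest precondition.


Working backward. After the program, the postcondition (3*j + j + 1 >= -2 or h - 5 <= w + 1) -> (2*mem[e + 1] >= -6 -> mem[4] - 3*data[h + 1] != 2) must hold; in canonical form it is (4*j >= -3 or h <= w + 6) -> (2*mem[e + 1] >= -6 -> mem[4] != 3*data[h + 1] + 2).
Before h := 2*e - 2: (4*j >= -3 or 2*e <= w + 8) -> (2*mem[e + 1] >= -6 -> mem[4] != 3*data[2*e - 1] + 2)
Then branch requires (4*j >= -3 or 4*e >= -22) -> (2*mem[e + 1] >= -6 -> mem[4] != 3*data[2*e - 1] + 2); else branch requires (4*j >= -3 or 2*e <= w + 8) -> (2*store(mem, 3, e)[e + 1] >= -6 -> mem[4] != 3*data[2*e - 1] + 2).
Before the if: (w = 2 -> ((4*j >= -3 or 4*e >= -22) -> (2*mem[e + 1] >= -6 -> mem[4] != 3*data[2*e - 1] + 2))) and ((not (w = 2)) -> ((4*j >= -3 or 2*e <= w + 8) -> (2*store(mem, 3, e)[e + 1] >= -6 -> mem[4] != 3*data[2*e - 1] + 2)))
Answer: WP = (w = 2 -> ((4*j >= -3 or 4*e >= -22) -> (2*mem[e + 1] >= -6 -> mem[4] != 3*data[2*e - 1] + 2))) and ((not (w = 2)) -> ((4*j >= -3 or 2*e <= w + 8) -> (2*store(mem, 3, e)[e + 1] >= -6 -> mem[4] != 3*data[2*e - 1] + 2)))


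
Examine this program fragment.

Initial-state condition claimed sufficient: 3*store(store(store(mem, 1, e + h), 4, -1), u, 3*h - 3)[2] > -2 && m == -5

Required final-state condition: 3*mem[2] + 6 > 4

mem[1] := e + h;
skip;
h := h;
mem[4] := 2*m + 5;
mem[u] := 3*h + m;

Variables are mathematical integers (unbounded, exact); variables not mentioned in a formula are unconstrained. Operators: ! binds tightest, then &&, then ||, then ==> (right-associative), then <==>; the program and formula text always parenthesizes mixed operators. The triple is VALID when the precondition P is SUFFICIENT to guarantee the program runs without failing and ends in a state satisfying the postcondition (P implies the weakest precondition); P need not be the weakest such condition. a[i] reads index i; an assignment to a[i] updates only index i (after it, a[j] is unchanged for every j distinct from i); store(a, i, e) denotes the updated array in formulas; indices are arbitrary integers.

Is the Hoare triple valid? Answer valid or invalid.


Working backward. After the program, the postcondition 3*mem[2] + 6 > 4 must hold; in canonical form it is 3*mem[2] > -2.
Before mem[u] := 3*h + m: 3*store(mem, u, 3*h + m)[2] > -2
Before mem[4] := 2*m + 5: 3*store(store(mem, 4, 2*m + 5), u, 3*h + m)[2] > -2
Before h := h: 3*store(store(mem, 4, 2*m + 5), u, 3*h + m)[2] > -2
Before skip: 3*store(store(mem, 4, 2*m + 5), u, 3*h + m)[2] > -2
Before mem[1] := e + h: 3*store(store(store(mem, 1, e + h), 4, 2*m + 5), u, 3*h + m)[2] > -2
The weakest precondition is 3*store(store(store(mem, 1, e + h), 4, 2*m + 5), u, 3*h + m)[2] > -2.
Check whether 3*store(store(store(mem, 1, e + h), 4, -1), u, 3*h - 3)[2] > -2 && m == -5 implies it.
Countermodel: at the initial state e = -1, h = 1, m = -5, mem = {[1] = 0, [2] = 0, [4] = 0, elsewhere 0}, u = 2, the precondition holds but the weakest precondition fails.
Answer: invalid


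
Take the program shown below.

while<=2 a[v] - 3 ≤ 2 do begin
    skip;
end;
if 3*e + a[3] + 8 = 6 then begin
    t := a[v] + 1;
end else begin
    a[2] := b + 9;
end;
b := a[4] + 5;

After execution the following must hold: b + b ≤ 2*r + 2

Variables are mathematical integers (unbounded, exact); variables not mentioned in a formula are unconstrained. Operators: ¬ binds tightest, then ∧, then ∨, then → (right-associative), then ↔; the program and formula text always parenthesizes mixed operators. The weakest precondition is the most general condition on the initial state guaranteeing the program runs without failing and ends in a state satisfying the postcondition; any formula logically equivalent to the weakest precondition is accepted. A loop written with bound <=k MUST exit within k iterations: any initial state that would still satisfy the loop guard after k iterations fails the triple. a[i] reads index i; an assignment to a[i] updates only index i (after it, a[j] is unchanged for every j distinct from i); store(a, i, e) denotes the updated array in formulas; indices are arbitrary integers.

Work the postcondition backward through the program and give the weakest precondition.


Working backward. After the program, the postcondition b + b ≤ 2*r + 2 must hold; in canonical form it is 2*b ≤ 2*r + 2.
Before b := a[4] + 5: 2*a[4] ≤ 2*r - 8
Then branch requires 2*a[4] ≤ 2*r - 8; else branch requires 2*a[4] ≤ 2*r - 8.
Before the if: (a[3] + 3*e = -2 → 2*a[4] ≤ 2*r - 8) ∧ ((¬(a[3] + 3*e = -2)) → 2*a[4] ≤ 2*r - 8)
Before the loop (bound <=2), unroll the exhaustion recursion (WP_0 = exit-now case; WP_j = one more guarded iteration, up to j = 2):
  WP_0: (¬(a[v] ≤ 5)) ∧ (a[3] + 3*e = -2 → 2*a[4] ≤ 2*r - 8) ∧ ((¬(a[3] + 3*e = -2)) → 2*a[4] ≤ 2*r - 8)
  WP_1: (a[v] ≤ 5 → ((¬(a[v] ≤ 5)) ∧ (a[3] + 3*e = -2 → 2*a[4] ≤ 2*r - 8) ∧ ((¬(a[3] + 3*e = -2)) → 2*a[4] ≤ 2*r - 8))) ∧ ((¬(a[v] ≤ 5)) → ((a[3] + 3*e = -2 → 2*a[4] ≤ 2*r - 8) ∧ ((¬(a[3] + 3*e = -2)) → 2*a[4] ≤ 2*r - 8)))
  WP_2: (a[v] ≤ 5 → ((a[v] ≤ 5 → ((¬(a[v] ≤ 5)) ∧ (a[3] + 3*e = -2 → 2*a[4] ≤ 2*r - 8) ∧ ((¬(a[3] + 3*e = -2)) → 2*a[4] ≤ 2*r - 8))) ∧ ((¬(a[v] ≤ 5)) → ((a[3] + 3*e = -2 → 2*a[4] ≤ 2*r - 8) ∧ ((¬(a[3] + 3*e = -2)) → 2*a[4] ≤ 2*r - 8))))) ∧ ((¬(a[v] ≤ 5)) → ((a[3] + 3*e = -2 → 2*a[4] ≤ 2*r - 8) ∧ ((¬(a[3] + 3*e = -2)) → 2*a[4] ≤ 2*r - 8)))
So before the loop: (a[v] ≤ 5 → ((a[v] ≤ 5 → ((¬(a[v] ≤ 5)) ∧ (a[3] + 3*e = -2 → 2*a[4] ≤ 2*r - 8) ∧ ((¬(a[3] + 3*e = -2)) → 2*a[4] ≤ 2*r - 8))) ∧ ((¬(a[v] ≤ 5)) → ((a[3] + 3*e = -2 → 2*a[4] ≤ 2*r - 8) ∧ ((¬(a[3] + 3*e = -2)) → 2*a[4] ≤ 2*r - 8))))) ∧ ((¬(a[v] ≤ 5)) → ((a[3] + 3*e = -2 → 2*a[4] ≤ 2*r - 8) ∧ ((¬(a[3] + 3*e = -2)) → 2*a[4] ≤ 2*r - 8)))
Answer: WP = (a[v] ≤ 5 → ((a[v] ≤ 5 → ((¬(a[v] ≤ 5)) ∧ (a[3] + 3*e = -2 → 2*a[4] ≤ 2*r - 8) ∧ ((¬(a[3] + 3*e = -2)) → 2*a[4] ≤ 2*r - 8))) ∧ ((¬(a[v] ≤ 5)) → ((a[3] + 3*e = -2 → 2*a[4] ≤ 2*r - 8) ∧ ((¬(a[3] + 3*e = -2)) → 2*a[4] ≤ 2*r - 8))))) ∧ ((¬(a[v] ≤ 5)) → ((a[3] + 3*e = -2 → 2*a[4] ≤ 2*r - 8) ∧ ((¬(a[3] + 3*e = -2)) → 2*a[4] ≤ 2*r - 8)))


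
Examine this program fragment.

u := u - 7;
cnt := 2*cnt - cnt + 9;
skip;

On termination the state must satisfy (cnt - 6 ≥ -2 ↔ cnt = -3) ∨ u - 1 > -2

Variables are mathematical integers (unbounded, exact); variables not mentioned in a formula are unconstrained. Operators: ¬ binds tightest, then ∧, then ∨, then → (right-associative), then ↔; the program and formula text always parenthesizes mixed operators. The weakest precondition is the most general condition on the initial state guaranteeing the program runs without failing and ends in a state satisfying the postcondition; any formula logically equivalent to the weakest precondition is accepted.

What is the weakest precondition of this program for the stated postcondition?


Working backward. After the program, the postcondition (cnt - 6 ≥ -2 ↔ cnt = -3) ∨ u - 1 > -2 must hold; in canonical form it is (cnt ≥ 4 ↔ cnt = -3) ∨ u > -1.
Before skip: (cnt ≥ 4 ↔ cnt = -3) ∨ u > -1
Before cnt := 2*cnt - cnt + 9: (cnt ≥ -5 ↔ cnt = -12) ∨ u > -1
Before u := u - 7: (cnt ≥ -5 ↔ cnt = -12) ∨ u > 6
Answer: WP = (cnt ≥ -5 ↔ cnt = -12) ∨ u > 6


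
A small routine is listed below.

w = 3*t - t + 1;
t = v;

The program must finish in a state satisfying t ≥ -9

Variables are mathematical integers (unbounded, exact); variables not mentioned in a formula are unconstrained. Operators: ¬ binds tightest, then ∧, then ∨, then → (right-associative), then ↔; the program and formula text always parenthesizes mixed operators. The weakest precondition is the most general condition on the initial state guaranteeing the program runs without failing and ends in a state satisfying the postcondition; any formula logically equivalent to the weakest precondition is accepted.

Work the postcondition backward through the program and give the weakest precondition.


Working backward. After the program, t ≥ -9 must hold.
Before t := v: v ≥ -9
Before w := 3*t - t + 1: v ≥ -9
Answer: WP = v ≥ -9


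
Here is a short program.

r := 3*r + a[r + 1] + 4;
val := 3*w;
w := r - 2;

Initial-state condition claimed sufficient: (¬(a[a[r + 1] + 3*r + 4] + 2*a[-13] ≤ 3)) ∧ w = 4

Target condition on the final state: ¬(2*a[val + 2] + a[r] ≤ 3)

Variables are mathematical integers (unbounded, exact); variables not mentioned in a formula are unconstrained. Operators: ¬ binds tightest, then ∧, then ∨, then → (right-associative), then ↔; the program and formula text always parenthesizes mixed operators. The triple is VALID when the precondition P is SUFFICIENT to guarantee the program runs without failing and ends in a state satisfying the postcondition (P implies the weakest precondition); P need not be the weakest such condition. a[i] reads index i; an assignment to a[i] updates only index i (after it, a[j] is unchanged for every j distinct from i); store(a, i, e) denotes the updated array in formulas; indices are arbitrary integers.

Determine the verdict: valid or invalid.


Working backward. After the program, ¬(2*a[val + 2] + a[r] ≤ 3) must hold.
Before w := r - 2: ¬(2*a[val + 2] + a[r] ≤ 3)
Before val := 3*w: ¬(2*a[3*w + 2] + a[r] ≤ 3)
Before r := 3*r + a[r + 1] + 4: ¬(a[a[r + 1] + 3*r + 4] + 2*a[3*w + 2] ≤ 3)
The weakest precondition is ¬(a[a[r + 1] + 3*r + 4] + 2*a[3*w + 2] ≤ 3).
Check whether (¬(a[a[r + 1] + 3*r + 4] + 2*a[-13] ≤ 3)) ∧ w = 4 implies it.
Countermodel: at the initial state a = {[-13] = 17424, [1] = 0, [4] = -34844, [14] = -15215, elsewhere 17424}, r = 0, w = 4, the precondition holds but the weakest precondition fails.
Answer: invalid


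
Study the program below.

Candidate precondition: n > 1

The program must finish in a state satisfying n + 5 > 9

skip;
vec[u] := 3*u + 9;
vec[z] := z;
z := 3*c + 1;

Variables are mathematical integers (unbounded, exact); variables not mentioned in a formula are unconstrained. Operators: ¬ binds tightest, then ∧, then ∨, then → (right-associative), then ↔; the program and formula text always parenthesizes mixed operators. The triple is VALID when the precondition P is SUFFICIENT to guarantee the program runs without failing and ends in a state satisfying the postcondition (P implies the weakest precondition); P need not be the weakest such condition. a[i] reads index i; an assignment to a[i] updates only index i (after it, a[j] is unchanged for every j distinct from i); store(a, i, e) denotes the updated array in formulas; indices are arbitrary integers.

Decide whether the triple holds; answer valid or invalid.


Working backward. After the program, the postcondition n + 5 > 9 must hold; in canonical form it is n > 4.
Before z := 3*c + 1: n > 4
Before vec[z] := z: n > 4
Before vec[u] := 3*u + 9: n > 4
Before skip: n > 4
The weakest precondition is n > 4.
Check whether n > 1 implies it.
Countermodel: at the initial state n = 2, the precondition holds but the weakest precondition fails.
Answer: invalid


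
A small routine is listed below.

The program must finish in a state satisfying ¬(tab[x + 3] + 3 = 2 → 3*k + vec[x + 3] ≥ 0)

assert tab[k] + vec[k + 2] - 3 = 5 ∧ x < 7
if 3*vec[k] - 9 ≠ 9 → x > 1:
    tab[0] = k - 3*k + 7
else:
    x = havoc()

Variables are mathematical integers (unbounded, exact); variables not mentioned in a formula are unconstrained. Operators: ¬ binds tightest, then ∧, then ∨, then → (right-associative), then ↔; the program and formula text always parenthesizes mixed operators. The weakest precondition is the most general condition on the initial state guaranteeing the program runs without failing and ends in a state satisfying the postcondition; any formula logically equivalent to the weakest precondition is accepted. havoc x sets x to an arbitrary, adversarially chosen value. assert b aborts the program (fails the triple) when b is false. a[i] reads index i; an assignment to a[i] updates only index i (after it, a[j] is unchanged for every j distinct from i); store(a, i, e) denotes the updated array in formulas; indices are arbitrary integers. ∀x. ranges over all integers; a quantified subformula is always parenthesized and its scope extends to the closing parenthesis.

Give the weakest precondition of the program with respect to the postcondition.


Working backward. After the program, the postcondition ¬(tab[x + 3] + 3 = 2 → 3*k + vec[x + 3] ≥ 0) must hold; in canonical form it is ¬(tab[x + 3] = -1 → vec[x + 3] + 3*k ≥ 0).
Then branch requires ¬(store(tab, 0, -2*k + 7)[x + 3] = -1 → vec[x + 3] + 3*k ≥ 0); else branch requires ∀x_1. (¬(tab[x_1 + 3] = -1 → vec[x_1 + 3] + 3*k ≥ 0)).
Before the if: ((3*vec[k] ≠ 18 → x > 1) → (¬(store(tab, 0, -2*k + 7)[x + 3] = -1 → vec[x + 3] + 3*k ≥ 0))) ∧ ((¬(3*vec[k] ≠ 18 → x > 1)) → (∀x_1. (¬(tab[x_1 + 3] = -1 → vec[x_1 + 3] + 3*k ≥ 0))))
Before assert tab[k] + vec[k + 2] - 3 = 5 ∧ x < 7: tab[k] + vec[k + 2] = 8 ∧ x < 7 ∧ ((3*vec[k] ≠ 18 → x > 1) → (¬(store(tab, 0, -2*k + 7)[x + 3] = -1 → vec[x + 3] + 3*k ≥ 0))) ∧ ((¬(3*vec[k] ≠ 18 → x > 1)) → (∀x_1. (¬(tab[x_1 + 3] = -1 → vec[x_1 + 3] + 3*k ≥ 0))))
Answer: WP = tab[k] + vec[k + 2] = 8 ∧ x < 7 ∧ ((3*vec[k] ≠ 18 → x > 1) → (¬(store(tab, 0, -2*k + 7)[x + 3] = -1 → vec[x + 3] + 3*k ≥ 0))) ∧ ((¬(3*vec[k] ≠ 18 → x > 1)) → (∀x_1. (¬(tab[x_1 + 3] = -1 → vec[x_1 + 3] + 3*k ≥ 0))))


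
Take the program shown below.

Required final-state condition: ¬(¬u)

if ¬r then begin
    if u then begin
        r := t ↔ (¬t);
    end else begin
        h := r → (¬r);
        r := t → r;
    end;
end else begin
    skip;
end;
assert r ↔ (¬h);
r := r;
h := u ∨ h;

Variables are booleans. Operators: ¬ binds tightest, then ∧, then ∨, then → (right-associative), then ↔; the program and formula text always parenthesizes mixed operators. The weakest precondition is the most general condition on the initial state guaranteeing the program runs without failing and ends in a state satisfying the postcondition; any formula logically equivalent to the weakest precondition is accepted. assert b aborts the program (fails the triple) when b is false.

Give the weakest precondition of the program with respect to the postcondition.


Working backward. After the program, the postcondition ¬(¬u) must hold; in canonical form it is u.
Before h := u ∨ h: u
Before r := r: u
Before assert r ↔ (¬h): (r ↔ (¬h)) ∧ u
Then branch requires (u → (((t ↔ (¬t)) ↔ (¬h)) ∧ u)) ∧ ((¬u) → (((t → r) ↔ (¬(r → (¬r)))) ∧ u)); else branch requires (r ↔ (¬h)) ∧ u.
Before the if: ((¬r) → ((u → (((t ↔ (¬t)) ↔ (¬h)) ∧ u)) ∧ ((¬u) → (((t → r) ↔ (¬(r → (¬r)))) ∧ u)))) ∧ (r → ((r ↔ (¬h)) ∧ u))
Answer: WP = ((¬r) → ((u → (((t ↔ (¬t)) ↔ (¬h)) ∧ u)) ∧ ((¬u) → (((t → r) ↔ (¬(r → (¬r)))) ∧ u)))) ∧ (r → ((r ↔ (¬h)) ∧ u))


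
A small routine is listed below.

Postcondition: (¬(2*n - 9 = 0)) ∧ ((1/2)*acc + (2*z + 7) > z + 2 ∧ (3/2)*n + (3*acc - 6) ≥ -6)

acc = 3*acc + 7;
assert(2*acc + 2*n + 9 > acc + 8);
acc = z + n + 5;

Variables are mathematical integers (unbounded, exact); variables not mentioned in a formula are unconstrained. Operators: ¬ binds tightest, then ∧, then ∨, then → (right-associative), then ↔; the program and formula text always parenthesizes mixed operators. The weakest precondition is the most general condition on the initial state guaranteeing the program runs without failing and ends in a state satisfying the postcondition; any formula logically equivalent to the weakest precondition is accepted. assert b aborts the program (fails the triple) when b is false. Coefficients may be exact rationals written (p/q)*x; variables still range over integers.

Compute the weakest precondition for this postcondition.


Working backward. After the program, the postcondition (¬(2*n - 9 = 0)) ∧ ((1/2)*acc + (2*z + 7) > z + 2 ∧ (3/2)*n + (3*acc - 6) ≥ -6) must hold; in canonical form it is (¬(2*n = 9)) ∧ (1/2)*acc + z > -5 ∧ 3*acc + (3/2)*n ≥ 0.
Before acc := z + n + 5: (¬(2*n = 9)) ∧ (1/2)*n + (3/2)*z > -15/2 ∧ (9/2)*n + 3*z ≥ -15
Before assert 2*acc + 2*n + 9 > acc + 8: acc + 2*n > -1 ∧ (¬(2*n = 9)) ∧ (1/2)*n + (3/2)*z > -15/2 ∧ (9/2)*n + 3*z ≥ -15
Before acc := 3*acc + 7: 3*acc + 2*n > -8 ∧ (¬(2*n = 9)) ∧ (1/2)*n + (3/2)*z > -15/2 ∧ (9/2)*n + 3*z ≥ -15
Answer: WP = 3*acc + 2*n > -8 ∧ (¬(2*n = 9)) ∧ (1/2)*n + (3/2)*z > -15/2 ∧ (9/2)*n + 3*z ≥ -15


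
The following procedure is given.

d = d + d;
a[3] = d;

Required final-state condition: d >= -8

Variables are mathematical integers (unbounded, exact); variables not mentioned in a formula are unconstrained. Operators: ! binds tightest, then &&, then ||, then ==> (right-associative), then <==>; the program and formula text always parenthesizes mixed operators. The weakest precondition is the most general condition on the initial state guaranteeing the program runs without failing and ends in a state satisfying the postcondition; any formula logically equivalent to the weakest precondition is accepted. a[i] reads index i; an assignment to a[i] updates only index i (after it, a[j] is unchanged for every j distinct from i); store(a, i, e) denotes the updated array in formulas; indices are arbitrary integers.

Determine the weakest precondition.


Working backward. After the program, d >= -8 must hold.
Before a[3] := d: d >= -8
Before d := d + d: 2*d >= -8
Answer: WP = 2*d >= -8
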